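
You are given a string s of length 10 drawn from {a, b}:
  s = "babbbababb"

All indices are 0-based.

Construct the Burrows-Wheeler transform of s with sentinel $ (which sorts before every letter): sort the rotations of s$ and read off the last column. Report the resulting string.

bbbbbba$aba

rank  rotation     last
    0  $babbbababb  b
    1  ababb$babbb  b
    2  abb$babbbab  b
    3  abbbababb$b  b
    4  b$babbbabab  b
    5  bababb$babb  b
    6  babb$babbba  a
    7  babbbababb$  $
    8  bb$babbbaba  a
    9  bbababb$bab  b
   10  bbbababb$ba  a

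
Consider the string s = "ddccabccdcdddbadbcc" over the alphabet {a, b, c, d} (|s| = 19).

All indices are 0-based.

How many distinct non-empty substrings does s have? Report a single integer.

rank | idx | suffix
   0 |   4 | abccdcdddbadbcc
   1 |  14 | adbcc
   2 |  13 | badbcc
   3 |  16 | bcc
   4 |   5 | bccdcdddbadbcc
   5 |  18 | c
   6 |   3 | cabccdcdddbadbcc
   7 |  17 | cc
   8 |   2 | ccabccdcdddbadbcc
   9 |   6 | ccdcdddbadbcc
  10 |   7 | cdcdddbadbcc
  11 |   9 | cdddbadbcc
  12 |  12 | dbadbcc
  13 |  15 | dbcc
  14 |   1 | dccabccdcdddbadbcc
  15 |   8 | dcdddbadbcc
  16 |  11 | ddbadbcc
  17 |   0 | ddccabccdcdddbadbcc
  18 |  10 | dddbadbcc

SA = [4, 14, 13, 16, 5, 18, 3, 17, 2, 6, 7, 9, 12, 15, 1, 8, 11, 0, 10]
rank  pair      lcp
   1  s[4:],s[14:]  1  'a'
   2  s[14:],s[13:]  0  ''
   3  s[13:],s[16:]  1  'b'
   4  s[16:],s[5:]  3  'bcc'
   5  s[5:],s[18:]  0  ''
   6  s[18:],s[3:]  1  'c'
   7  s[3:],s[17:]  1  'c'
   8  s[17:],s[2:]  2  'cc'
   9  s[2:],s[6:]  2  'cc'
  10  s[6:],s[7:]  1  'c'
  11  s[7:],s[9:]  2  'cd'
  12  s[9:],s[12:]  0  ''
  13  s[12:],s[15:]  2  'db'
  14  s[15:],s[1:]  1  'd'
  15  s[1:],s[8:]  2  'dc'
  16  s[8:],s[11:]  1  'd'
  17  s[11:],s[0:]  2  'dd'
  18  s[0:],s[10:]  2  'dd'

n(n+1)/2 = 19·20/2 = 190
Σ LCP = 0 + 1 + 0 + 1 + 3 + 0 + 1 + 1 + 2 + 2 + 1 + 2 + 0 + 2 + 1 + 2 + 1 + 2 + 2 = 24
distinct = 190 − 24 = 166

166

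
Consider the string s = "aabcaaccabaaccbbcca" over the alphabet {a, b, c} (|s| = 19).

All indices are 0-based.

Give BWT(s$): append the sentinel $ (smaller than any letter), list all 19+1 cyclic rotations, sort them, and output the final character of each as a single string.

rank  rotation              last
    0  $aabcaaccabaaccbbcca  a
    1  a$aabcaaccabaaccbbcc  c
    2  aabcaaccabaaccbbcca$  $
    3  aaccabaaccbbcca$aabc  c
    4  aaccbbcca$aabcaaccab  b
    5  abaaccbbcca$aabcaacc  c
    6  abcaaccabaaccbbcca$a  a
    7  accabaaccbbcca$aabca  a
    8  accbbcca$aabcaaccaba  a
    9  baaccbbcca$aabcaacca  a
   10  bbcca$aabcaaccabaacc  c
   11  bcaaccabaaccbbcca$aa  a
   12  bcca$aabcaaccabaaccb  b
   13  ca$aabcaaccabaaccbbc  c
   14  caaccabaaccbbcca$aab  b
   15  cabaaccbbcca$aabcaac  c
   16  cbbcca$aabcaaccabaac  c
   17  cca$aabcaaccabaaccbb  b
   18  ccabaaccbbcca$aabcaa  a
   19  ccbbcca$aabcaaccabaa  a

ac$cbcaaaacabcbccbaa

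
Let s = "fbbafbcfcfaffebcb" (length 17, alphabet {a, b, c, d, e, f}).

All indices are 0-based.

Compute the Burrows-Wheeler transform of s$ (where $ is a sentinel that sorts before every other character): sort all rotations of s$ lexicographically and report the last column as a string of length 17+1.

bbfcbfefbfbfc$acfa

rank  rotation            last
    0  $fbbafbcfcfaffebcb  b
    1  afbcfcfaffebcb$fbb  b
    2  affebcb$fbbafbcfcf  f
    3  b$fbbafbcfcfaffebc  c
    4  bafbcfcfaffebcb$fb  b
    5  bbafbcfcfaffebcb$f  f
    6  bcb$fbbafbcfcfaffe  e
    7  bcfcfaffebcb$fbbaf  f
    8  cb$fbbafbcfcfaffeb  b
    9  cfaffebcb$fbbafbcf  f
   10  cfcfaffebcb$fbbafb  b
   11  ebcb$fbbafbcfcfaff  f
   12  faffebcb$fbbafbcfc  c
   13  fbbafbcfcfaffebcb$  $
   14  fbcfcfaffebcb$fbba  a
   15  fcfaffebcb$fbbafbc  c
   16  febcb$fbbafbcfcfaf  f
   17  ffebcb$fbbafbcfcfa  a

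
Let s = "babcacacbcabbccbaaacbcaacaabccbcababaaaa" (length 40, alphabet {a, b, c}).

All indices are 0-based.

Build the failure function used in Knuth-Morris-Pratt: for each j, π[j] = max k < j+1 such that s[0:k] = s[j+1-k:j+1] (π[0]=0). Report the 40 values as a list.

π[0] = 0
j=1 s[j]='a': π[1]=0 (border '')
j=2 s[j]='b': π[2]=1 (border 'b')
j=3 s[j]='c': k: 1→0; π[3]=0 (border '')
j=4 s[j]='a': π[4]=0 (border '')
j=5 s[j]='c': π[5]=0 (border '')
j=6 s[j]='a': π[6]=0 (border '')
j=7 s[j]='c': π[7]=0 (border '')
j=8 s[j]='b': π[8]=1 (border 'b')
j=9 s[j]='c': k: 1→0; π[9]=0 (border '')
j=10 s[j]='a': π[10]=0 (border '')
j=11 s[j]='b': π[11]=1 (border 'b')
j=12 s[j]='b': k: 1→0; π[12]=1 (border 'b')
j=13 s[j]='c': k: 1→0; π[13]=0 (border '')
j=14 s[j]='c': π[14]=0 (border '')
j=15 s[j]='b': π[15]=1 (border 'b')
j=16 s[j]='a': π[16]=2 (border 'ba')
j=17 s[j]='a': k: 2→0; π[17]=0 (border '')
j=18 s[j]='a': π[18]=0 (border '')
j=19 s[j]='c': π[19]=0 (border '')
j=20 s[j]='b': π[20]=1 (border 'b')
j=21 s[j]='c': k: 1→0; π[21]=0 (border '')
j=22 s[j]='a': π[22]=0 (border '')
j=23 s[j]='a': π[23]=0 (border '')
j=24 s[j]='c': π[24]=0 (border '')
j=25 s[j]='a': π[25]=0 (border '')
j=26 s[j]='a': π[26]=0 (border '')
j=27 s[j]='b': π[27]=1 (border 'b')
j=28 s[j]='c': k: 1→0; π[28]=0 (border '')
j=29 s[j]='c': π[29]=0 (border '')
j=30 s[j]='b': π[30]=1 (border 'b')
j=31 s[j]='c': k: 1→0; π[31]=0 (border '')
j=32 s[j]='a': π[32]=0 (border '')
j=33 s[j]='b': π[33]=1 (border 'b')
j=34 s[j]='a': π[34]=2 (border 'ba')
j=35 s[j]='b': π[35]=3 (border 'bab')
j=36 s[j]='a': k: 3→1; π[36]=2 (border 'ba')
j=37 s[j]='a': k: 2→0; π[37]=0 (border '')
j=38 s[j]='a': π[38]=0 (border '')
j=39 s[j]='a': π[39]=0 (border '')

[0, 0, 1, 0, 0, 0, 0, 0, 1, 0, 0, 1, 1, 0, 0, 1, 2, 0, 0, 0, 1, 0, 0, 0, 0, 0, 0, 1, 0, 0, 1, 0, 0, 1, 2, 3, 2, 0, 0, 0]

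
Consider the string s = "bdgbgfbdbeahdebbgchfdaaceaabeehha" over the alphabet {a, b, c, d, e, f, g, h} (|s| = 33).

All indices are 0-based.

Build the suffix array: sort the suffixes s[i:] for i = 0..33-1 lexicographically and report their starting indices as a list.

rank | idx | suffix
   0 |  32 | a
   1 |  25 | aabeehha
   2 |  21 | aaceaabeehha
   3 |  26 | abeehha
   4 |  22 | aceaabeehha
   5 |  10 | ahdebbgchfdaaceaabeehha
   6 |  14 | bbgchfdaaceaabeehha
   7 |   6 | bdbeahdebbgchfdaaceaabeehha
   8 |   0 | bdgbgfbdbeahdebbgchfdaaceaabeehha
   9 |   8 | beahdebbgchfdaaceaabeehha
  10 |  27 | beehha
  11 |  15 | bgchfdaaceaabeehha
  12 |   3 | bgfbdbeahdebbgchfdaaceaabeehha
  13 |  23 | ceaabeehha
  14 |  17 | chfdaaceaabeehha
  15 |  20 | daaceaabeehha
  16 |   7 | dbeahdebbgchfdaaceaabeehha
  17 |  12 | debbgchfdaaceaabeehha
  18 |   1 | dgbgfbdbeahdebbgchfdaaceaabeehha
  19 |  24 | eaabeehha
  20 |   9 | eahdebbgchfdaaceaabeehha
  21 |  13 | ebbgchfdaaceaabeehha
  22 |  28 | eehha
  23 |  29 | ehha
  24 |   5 | fbdbeahdebbgchfdaaceaabeehha
  25 |  19 | fdaaceaabeehha
  26 |   2 | gbgfbdbeahdebbgchfdaaceaabeehha
  27 |  16 | gchfdaaceaabeehha
  28 |   4 | gfbdbeahdebbgchfdaaceaabeehha
  29 |  31 | ha
  30 |  11 | hdebbgchfdaaceaabeehha
  31 |  18 | hfdaaceaabeehha
  32 |  30 | hha

[32, 25, 21, 26, 22, 10, 14, 6, 0, 8, 27, 15, 3, 23, 17, 20, 7, 12, 1, 24, 9, 13, 28, 29, 5, 19, 2, 16, 4, 31, 11, 18, 30]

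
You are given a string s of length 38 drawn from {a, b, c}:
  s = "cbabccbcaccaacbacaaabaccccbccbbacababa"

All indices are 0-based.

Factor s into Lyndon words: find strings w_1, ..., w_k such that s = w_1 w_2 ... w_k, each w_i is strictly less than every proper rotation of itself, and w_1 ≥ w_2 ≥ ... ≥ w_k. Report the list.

emit factor 1: 'c' (i=0, period=1)
emit factor 2: 'b' (i=1, period=1)
emit factor 3: 'abccbcacc' (i=2, period=9)
emit factor 4: 'aacbac' (i=11, period=6)
emit factor 5: 'aaabaccccbccbbacabab' (i=17, period=20)
emit factor 6: 'a' (i=37, period=1)

["c", "b", "abccbcacc", "aacbac", "aaabaccccbccbbacabab", "a"]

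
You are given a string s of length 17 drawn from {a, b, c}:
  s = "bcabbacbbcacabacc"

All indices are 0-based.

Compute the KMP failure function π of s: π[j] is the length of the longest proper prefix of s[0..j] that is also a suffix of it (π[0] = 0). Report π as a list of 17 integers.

[0, 0, 0, 1, 1, 0, 0, 1, 1, 2, 3, 0, 0, 1, 0, 0, 0]

π[0] = 0
j=1 s[j]='c': π[1]=0 (border '')
j=2 s[j]='a': π[2]=0 (border '')
j=3 s[j]='b': π[3]=1 (border 'b')
j=4 s[j]='b': k: 1→0; π[4]=1 (border 'b')
j=5 s[j]='a': k: 1→0; π[5]=0 (border '')
j=6 s[j]='c': π[6]=0 (border '')
j=7 s[j]='b': π[7]=1 (border 'b')
j=8 s[j]='b': k: 1→0; π[8]=1 (border 'b')
j=9 s[j]='c': π[9]=2 (border 'bc')
j=10 s[j]='a': π[10]=3 (border 'bca')
j=11 s[j]='c': k: 3→0; π[11]=0 (border '')
j=12 s[j]='a': π[12]=0 (border '')
j=13 s[j]='b': π[13]=1 (border 'b')
j=14 s[j]='a': k: 1→0; π[14]=0 (border '')
j=15 s[j]='c': π[15]=0 (border '')
j=16 s[j]='c': π[16]=0 (border '')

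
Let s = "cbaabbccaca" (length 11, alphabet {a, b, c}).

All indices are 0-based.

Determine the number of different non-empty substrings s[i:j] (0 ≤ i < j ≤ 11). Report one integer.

57

rank→(start, suffix):
  0 → (10, 'a')
  1 → (2, 'aabbccaca')
  2 → (3, 'abbccaca')
  3 → (8, 'aca')
  4 → (1, 'baabbccaca')
  5 → (4, 'bbccaca')
  6 → (5, 'bccaca')
  7 → (9, 'ca')
  8 → (7, 'caca')
  9 → (0, 'cbaabbccaca')
  10 → (6, 'ccaca')

SA = [10, 2, 3, 8, 1, 4, 5, 9, 7, 0, 6]
i: (SA[i-1],SA[i]) lcp shared
  1: (10,2) 1 'a'
  2: (2,3) 1 'a'
  3: (3,8) 1 'a'
  4: (8,1) 0 ''
  5: (1,4) 1 'b'
  6: (4,5) 1 'b'
  7: (5,9) 0 ''
  8: (9,7) 2 'ca'
  9: (7,0) 1 'c'
  10: (0,6) 1 'c'

n(n+1)/2 = 11·12/2 = 66
Σ LCP = 0 + 1 + 1 + 1 + 0 + 1 + 1 + 0 + 2 + 1 + 1 = 9
distinct = 66 − 9 = 57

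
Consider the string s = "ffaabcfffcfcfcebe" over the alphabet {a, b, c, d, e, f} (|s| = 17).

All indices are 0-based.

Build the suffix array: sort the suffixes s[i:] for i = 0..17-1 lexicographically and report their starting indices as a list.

[2, 3, 4, 15, 13, 11, 9, 5, 16, 14, 1, 12, 10, 8, 0, 7, 6]

rank | idx | suffix
   0 |   2 | aabcfffcfcfcebe
   1 |   3 | abcfffcfcfcebe
   2 |   4 | bcfffcfcfcebe
   3 |  15 | be
   4 |  13 | cebe
   5 |  11 | cfcebe
   6 |   9 | cfcfcebe
   7 |   5 | cfffcfcfcebe
   8 |  16 | e
   9 |  14 | ebe
  10 |   1 | faabcfffcfcfcebe
  11 |  12 | fcebe
  12 |  10 | fcfcebe
  13 |   8 | fcfcfcebe
  14 |   0 | ffaabcfffcfcfcebe
  15 |   7 | ffcfcfcebe
  16 |   6 | fffcfcfcebe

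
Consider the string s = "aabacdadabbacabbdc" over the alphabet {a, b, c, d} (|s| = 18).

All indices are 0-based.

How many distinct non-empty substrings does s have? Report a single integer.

149

rank→(start, suffix):
  0 → (0, 'aabacdadabbacabbdc')
  1 → (1, 'abacdadabbacabbdc')
  2 → (8, 'abbacabbdc')
  3 → (13, 'abbdc')
  4 → (11, 'acabbdc')
  5 → (3, 'acdadabbacabbdc')
  6 → (6, 'adabbacabbdc')
  7 → (10, 'bacabbdc')
  8 → (2, 'bacdadabbacabbdc')
  9 → (9, 'bbacabbdc')
  10 → (14, 'bbdc')
  11 → (15, 'bdc')
  12 → (17, 'c')
  13 → (12, 'cabbdc')
  14 → (4, 'cdadabbacabbdc')
  15 → (7, 'dabbacabbdc')
  16 → (5, 'dadabbacabbdc')
  17 → (16, 'dc')

SA = [0, 1, 8, 13, 11, 3, 6, 10, 2, 9, 14, 15, 17, 12, 4, 7, 5, 16]
[i] adj suffixes → lcp
  [1] 0/1 → 1 ('a')
  [2] 1/8 → 2 ('ab')
  [3] 8/13 → 3 ('abb')
  [4] 13/11 → 1 ('a')
  [5] 11/3 → 2 ('ac')
  [6] 3/6 → 1 ('a')
  [7] 6/10 → 0 ('')
  [8] 10/2 → 3 ('bac')
  [9] 2/9 → 1 ('b')
  [10] 9/14 → 2 ('bb')
  [11] 14/15 → 1 ('b')
  [12] 15/17 → 0 ('')
  [13] 17/12 → 1 ('c')
  [14] 12/4 → 1 ('c')
  [15] 4/7 → 0 ('')
  [16] 7/5 → 2 ('da')
  [17] 5/16 → 1 ('d')

n(n+1)/2 = 18·19/2 = 171
Σ LCP = 0 + 1 + 2 + 3 + 1 + 2 + 1 + 0 + 3 + 1 + 2 + 1 + 0 + 1 + 1 + 0 + 2 + 1 = 22
distinct = 171 − 22 = 149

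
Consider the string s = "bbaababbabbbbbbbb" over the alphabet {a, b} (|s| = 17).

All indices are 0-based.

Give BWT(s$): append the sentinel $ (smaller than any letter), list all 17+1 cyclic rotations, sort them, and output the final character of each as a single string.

bbabbbbabb$abbbbba

rank  rotation            last
    0  $bbaababbabbbbbbbb  b
    1  aababbabbbbbbbb$bb  b
    2  ababbabbbbbbbb$bba  a
    3  abbabbbbbbbb$bbaab  b
    4  abbbbbbbb$bbaababb  b
    5  b$bbaababbabbbbbbb  b
    6  baababbabbbbbbbb$b  b
    7  babbabbbbbbbb$bbaa  a
    8  babbbbbbbb$bbaabab  b
    9  bb$bbaababbabbbbbb  b
   10  bbaababbabbbbbbbb$  $
   11  bbabbbbbbbb$bbaaba  a
   12  bbb$bbaababbabbbbb  b
   13  bbbb$bbaababbabbbb  b
   14  bbbbb$bbaababbabbb  b
   15  bbbbbb$bbaababbabb  b
   16  bbbbbbb$bbaababbab  b
   17  bbbbbbbb$bbaababba  a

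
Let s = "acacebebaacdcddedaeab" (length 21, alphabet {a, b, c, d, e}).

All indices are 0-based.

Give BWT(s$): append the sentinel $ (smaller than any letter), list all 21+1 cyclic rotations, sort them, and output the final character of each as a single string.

rank  rotation                last
    0  $acacebebaacdcddedaeab  b
    1  aacdcddedaeab$acacebeb  b
    2  ab$acacebebaacdcddedae  e
    3  acacebebaacdcddedaeab$  $
    4  acdcddedaeab$acacebeba  a
    5  acebebaacdcddedaeab$ac  c
    6  aeab$acacebebaacdcdded  d
    7  b$acacebebaacdcddedaea  a
    8  baacdcddedaeab$acacebe  e
    9  bebaacdcddedaeab$acace  e
   10  cacebebaacdcddedaeab$a  a
   11  cdcddedaeab$acacebebaa  a
   12  cddedaeab$acacebebaacd  d
   13  cebebaacdcddedaeab$aca  a
   14  daeab$acacebebaacdcdde  e
   15  dcddedaeab$acacebebaac  c
   16  ddedaeab$acacebebaacdc  c
   17  dedaeab$acacebebaacdcd  d
   18  eab$acacebebaacdcddeda  a
   19  ebaacdcddedaeab$acaceb  b
   20  ebebaacdcddedaeab$acac  c
   21  edaeab$acacebebaacdcdd  d

bbe$acdaeeaadaeccdabcd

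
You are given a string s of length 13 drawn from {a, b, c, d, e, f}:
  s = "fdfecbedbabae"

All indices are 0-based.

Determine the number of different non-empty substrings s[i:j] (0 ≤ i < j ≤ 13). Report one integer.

rank | idx | suffix
   0 |   9 | abae
   1 |  11 | ae
   2 |   8 | babae
   3 |  10 | bae
   4 |   5 | bedbabae
   5 |   4 | cbedbabae
   6 |   7 | dbabae
   7 |   1 | dfecbedbabae
   8 |  12 | e
   9 |   3 | ecbedbabae
  10 |   6 | edbabae
  11 |   0 | fdfecbedbabae
  12 |   2 | fecbedbabae

SA = [9, 11, 8, 10, 5, 4, 7, 1, 12, 3, 6, 0, 2]
i: (SA[i-1],SA[i]) lcp shared
  1: (9,11) 1 'a'
  2: (11,8) 0 ''
  3: (8,10) 2 'ba'
  4: (10,5) 1 'b'
  5: (5,4) 0 ''
  6: (4,7) 0 ''
  7: (7,1) 1 'd'
  8: (1,12) 0 ''
  9: (12,3) 1 'e'
  10: (3,6) 1 'e'
  11: (6,0) 0 ''
  12: (0,2) 1 'f'

n(n+1)/2 = 13·14/2 = 91
Σ LCP = 0 + 1 + 0 + 2 + 1 + 0 + 0 + 1 + 0 + 1 + 1 + 0 + 1 = 8
distinct = 91 − 8 = 83

83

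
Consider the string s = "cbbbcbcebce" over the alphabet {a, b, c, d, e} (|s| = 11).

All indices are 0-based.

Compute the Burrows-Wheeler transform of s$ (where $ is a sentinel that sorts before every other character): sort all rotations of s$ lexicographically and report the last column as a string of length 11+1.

ecbbec$bbbcc

rank  rotation      last
    0  $cbbbcbcebce  e
    1  bbbcbcebce$c  c
    2  bbcbcebce$cb  b
    3  bcbcebce$cbb  b
    4  bce$cbbbcbce  e
    5  bcebce$cbbbc  c
    6  cbbbcbcebce$  $
    7  cbcebce$cbbb  b
    8  ce$cbbbcbceb  b
    9  cebce$cbbbcb  b
   10  e$cbbbcbcebc  c
   11  ebce$cbbbcbc  c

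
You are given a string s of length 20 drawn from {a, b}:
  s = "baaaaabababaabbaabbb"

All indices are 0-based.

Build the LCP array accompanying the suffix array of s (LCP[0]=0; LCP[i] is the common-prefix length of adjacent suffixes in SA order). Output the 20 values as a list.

rank | idx | suffix
   0 |   1 | aaaaabababaabbaabbb
   1 |   2 | aaaabababaabbaabbb
   2 |   3 | aaabababaabbaabbb
   3 |   4 | aabababaabbaabbb
   4 |  11 | aabbaabbb
   5 |  15 | aabbb
   6 |   9 | abaabbaabbb
   7 |   7 | ababaabbaabbb
   8 |   5 | abababaabbaabbb
   9 |  12 | abbaabbb
  10 |  16 | abbb
  11 |  19 | b
  12 |   0 | baaaaabababaabbaabbb
  13 |  10 | baabbaabbb
  14 |  14 | baabbb
  15 |   8 | babaabbaabbb
  16 |   6 | bababaabbaabbb
  17 |  18 | bb
  18 |  13 | bbaabbb
  19 |  17 | bbb

SA = [1, 2, 3, 4, 11, 15, 9, 7, 5, 12, 16, 19, 0, 10, 14, 8, 6, 18, 13, 17]
i: (SA[i-1],SA[i]) lcp shared
  1: (1,2) 4 'aaaa'
  2: (2,3) 3 'aaa'
  3: (3,4) 2 'aa'
  4: (4,11) 3 'aab'
  5: (11,15) 4 'aabb'
  6: (15,9) 1 'a'
  7: (9,7) 3 'aba'
  8: (7,5) 5 'ababa'
  9: (5,12) 2 'ab'
  10: (12,16) 3 'abb'
  11: (16,19) 0 ''
  12: (19,0) 1 'b'
  13: (0,10) 3 'baa'
  14: (10,14) 5 'baabb'
  15: (14,8) 2 'ba'
  16: (8,6) 4 'baba'
  17: (6,18) 1 'b'
  18: (18,13) 2 'bb'
  19: (13,17) 2 'bb'

[0, 4, 3, 2, 3, 4, 1, 3, 5, 2, 3, 0, 1, 3, 5, 2, 4, 1, 2, 2]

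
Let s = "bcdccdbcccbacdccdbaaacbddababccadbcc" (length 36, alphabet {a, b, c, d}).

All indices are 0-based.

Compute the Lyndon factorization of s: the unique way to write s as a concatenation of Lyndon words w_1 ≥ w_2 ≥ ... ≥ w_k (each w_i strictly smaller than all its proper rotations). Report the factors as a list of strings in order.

emit factor 1: 'bcdccd' (i=0, period=6)
emit factor 2: 'bccc' (i=6, period=4)
emit factor 3: 'b' (i=10, period=1)
emit factor 4: 'acdccdb' (i=11, period=7)
emit factor 5: 'aaacbddababccadbcc' (i=18, period=18)

["bcdccd", "bccc", "b", "acdccdb", "aaacbddababccadbcc"]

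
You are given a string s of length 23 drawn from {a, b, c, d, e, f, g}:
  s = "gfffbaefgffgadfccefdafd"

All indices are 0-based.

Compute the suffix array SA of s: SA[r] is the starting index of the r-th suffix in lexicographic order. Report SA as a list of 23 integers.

sorted suffixes:
  #0 SA[0]=12  'adfccefdafd'
  #1 SA[1]=5  'aefgffgadfccefdafd'
  #2 SA[2]=20  'afd'
  #3 SA[3]=4  'baefgffgadfccefdafd'
  #4 SA[4]=15  'ccefdafd'
  #5 SA[5]=16  'cefdafd'
  #6 SA[6]=22  'd'
  #7 SA[7]=19  'dafd'
  #8 SA[8]=13  'dfccefdafd'
  #9 SA[9]=17  'efdafd'
  #10 SA[10]=6  'efgffgadfccefdafd'
  #11 SA[11]=3  'fbaefgffgadfccefdafd'
  #12 SA[12]=14  'fccefdafd'
  #13 SA[13]=21  'fd'
  #14 SA[14]=18  'fdafd'
  #15 SA[15]=2  'ffbaefgffgadfccefdafd'
  #16 SA[16]=1  'fffbaefgffgadfccefdafd'
  #17 SA[17]=9  'ffgadfccefdafd'
  #18 SA[18]=10  'fgadfccefdafd'
  #19 SA[19]=7  'fgffgadfccefdafd'
  #20 SA[20]=11  'gadfccefdafd'
  #21 SA[21]=0  'gfffbaefgffgadfccefdafd'
  #22 SA[22]=8  'gffgadfccefdafd'

[12, 5, 20, 4, 15, 16, 22, 19, 13, 17, 6, 3, 14, 21, 18, 2, 1, 9, 10, 7, 11, 0, 8]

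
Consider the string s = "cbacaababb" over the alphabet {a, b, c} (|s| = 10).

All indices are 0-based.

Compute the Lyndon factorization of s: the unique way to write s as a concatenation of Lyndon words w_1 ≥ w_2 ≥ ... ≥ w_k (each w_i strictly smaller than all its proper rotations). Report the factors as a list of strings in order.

emit factor 1: 'c' (i=0, period=1)
emit factor 2: 'b' (i=1, period=1)
emit factor 3: 'ac' (i=2, period=2)
emit factor 4: 'aababb' (i=4, period=6)

["c", "b", "ac", "aababb"]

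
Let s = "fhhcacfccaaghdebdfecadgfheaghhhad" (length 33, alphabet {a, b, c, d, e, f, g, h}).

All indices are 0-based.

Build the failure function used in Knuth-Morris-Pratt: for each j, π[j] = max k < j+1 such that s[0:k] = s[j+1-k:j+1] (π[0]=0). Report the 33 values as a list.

[0, 0, 0, 0, 0, 0, 1, 0, 0, 0, 0, 0, 0, 0, 0, 0, 0, 1, 0, 0, 0, 0, 0, 1, 2, 0, 0, 0, 0, 0, 0, 0, 0]

π[0] = 0
j=1 s[j]='h': π[1]=0 (border '')
j=2 s[j]='h': π[2]=0 (border '')
j=3 s[j]='c': π[3]=0 (border '')
j=4 s[j]='a': π[4]=0 (border '')
j=5 s[j]='c': π[5]=0 (border '')
j=6 s[j]='f': π[6]=1 (border 'f')
j=7 s[j]='c': k: 1→0; π[7]=0 (border '')
j=8 s[j]='c': π[8]=0 (border '')
j=9 s[j]='a': π[9]=0 (border '')
j=10 s[j]='a': π[10]=0 (border '')
j=11 s[j]='g': π[11]=0 (border '')
j=12 s[j]='h': π[12]=0 (border '')
j=13 s[j]='d': π[13]=0 (border '')
j=14 s[j]='e': π[14]=0 (border '')
j=15 s[j]='b': π[15]=0 (border '')
j=16 s[j]='d': π[16]=0 (border '')
j=17 s[j]='f': π[17]=1 (border 'f')
j=18 s[j]='e': k: 1→0; π[18]=0 (border '')
j=19 s[j]='c': π[19]=0 (border '')
j=20 s[j]='a': π[20]=0 (border '')
j=21 s[j]='d': π[21]=0 (border '')
j=22 s[j]='g': π[22]=0 (border '')
j=23 s[j]='f': π[23]=1 (border 'f')
j=24 s[j]='h': π[24]=2 (border 'fh')
j=25 s[j]='e': k: 2→0; π[25]=0 (border '')
j=26 s[j]='a': π[26]=0 (border '')
j=27 s[j]='g': π[27]=0 (border '')
j=28 s[j]='h': π[28]=0 (border '')
j=29 s[j]='h': π[29]=0 (border '')
j=30 s[j]='h': π[30]=0 (border '')
j=31 s[j]='a': π[31]=0 (border '')
j=32 s[j]='d': π[32]=0 (border '')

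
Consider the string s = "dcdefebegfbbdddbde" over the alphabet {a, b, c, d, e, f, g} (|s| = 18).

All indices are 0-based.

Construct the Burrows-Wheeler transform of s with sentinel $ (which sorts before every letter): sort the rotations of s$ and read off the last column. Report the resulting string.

rank  rotation             last
    0  $dcdefebegfbbdddbde  e
    1  bbdddbde$dcdefebegf  f
    2  bdddbde$dcdefebegfb  b
    3  bde$dcdefebegfbbddd  d
    4  begfbbdddbde$dcdefe  e
    5  cdefebegfbbdddbde$d  d
    6  dbde$dcdefebegfbbdd  d
    7  dcdefebegfbbdddbde$  $
    8  ddbde$dcdefebegfbbd  d
    9  dddbde$dcdefebegfbb  b
   10  de$dcdefebegfbbdddb  b
   11  defebegfbbdddbde$dc  c
   12  e$dcdefebegfbbdddbd  d
   13  ebegfbbdddbde$dcdef  f
   14  efebegfbbdddbde$dcd  d
   15  egfbbdddbde$dcdefeb  b
   16  fbbdddbde$dcdefebeg  g
   17  febegfbbdddbde$dcde  e
   18  gfbbdddbde$dcdefebe  e

efbdedd$dbbcdfdbgee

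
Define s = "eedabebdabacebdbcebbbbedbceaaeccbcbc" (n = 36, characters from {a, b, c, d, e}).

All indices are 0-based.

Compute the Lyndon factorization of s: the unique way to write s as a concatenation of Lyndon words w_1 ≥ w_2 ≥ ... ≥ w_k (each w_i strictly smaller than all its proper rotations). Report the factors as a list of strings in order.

emit factor 1: 'e' (i=0, period=1)
emit factor 2: 'e' (i=1, period=1)
emit factor 3: 'd' (i=2, period=1)
emit factor 4: 'abebd' (i=3, period=5)
emit factor 5: 'abacebdbcebbbbedbce' (i=8, period=19)
emit factor 6: 'aaeccbcbc' (i=27, period=9)

["e", "e", "d", "abebd", "abacebdbcebbbbedbce", "aaeccbcbc"]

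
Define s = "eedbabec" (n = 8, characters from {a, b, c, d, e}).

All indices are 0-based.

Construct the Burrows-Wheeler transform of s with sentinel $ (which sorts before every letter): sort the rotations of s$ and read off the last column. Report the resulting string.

cbdaeebe$

rank  rotation   last
    0  $eedbabec  c
    1  abec$eedb  b
    2  babec$eed  d
    3  bec$eedba  a
    4  c$eedbabe  e
    5  dbabec$ee  e
    6  ec$eedbab  b
    7  edbabec$e  e
    8  eedbabec$  $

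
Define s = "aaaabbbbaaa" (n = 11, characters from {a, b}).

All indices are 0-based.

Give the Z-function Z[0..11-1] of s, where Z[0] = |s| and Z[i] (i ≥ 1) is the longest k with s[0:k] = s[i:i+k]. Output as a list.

[11, 3, 2, 1, 0, 0, 0, 0, 3, 2, 1]

Z[0]=11
i=1: outside box; Z[1]=3 scan→box=[1,4)
i=2: min(r-i=2, Z[1]=3)=2; Z[2]=2
i=3: min(r-i=1, Z[2]=2)=1; Z[3]=1
i=4: outside box; Z[4]=0
i=5: outside box; Z[5]=0
i=6: outside box; Z[6]=0
i=7: outside box; Z[7]=0
i=8: outside box; Z[8]=3 scan→box=[8,11)
i=9: min(r-i=2, Z[1]=3)=2; Z[9]=2
i=10: min(r-i=1, Z[2]=2)=1; Z[10]=1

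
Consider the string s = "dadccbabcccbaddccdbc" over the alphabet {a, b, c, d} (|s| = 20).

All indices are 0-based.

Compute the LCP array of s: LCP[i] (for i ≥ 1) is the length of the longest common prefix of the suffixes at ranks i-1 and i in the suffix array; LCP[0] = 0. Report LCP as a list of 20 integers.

sorted suffixes:
  #0 SA[0]=6  'abcccbaddccdbc'
  #1 SA[1]=1  'adccbabcccbaddccdbc'
  #2 SA[2]=12  'addccdbc'
  #3 SA[3]=5  'babcccbaddccdbc'
  #4 SA[4]=11  'baddccdbc'
  #5 SA[5]=18  'bc'
  #6 SA[6]=7  'bcccbaddccdbc'
  #7 SA[7]=19  'c'
  #8 SA[8]=4  'cbabcccbaddccdbc'
  #9 SA[9]=10  'cbaddccdbc'
  #10 SA[10]=3  'ccbabcccbaddccdbc'
  #11 SA[11]=9  'ccbaddccdbc'
  #12 SA[12]=8  'cccbaddccdbc'
  #13 SA[13]=15  'ccdbc'
  #14 SA[14]=16  'cdbc'
  #15 SA[15]=0  'dadccbabcccbaddccdbc'
  #16 SA[16]=17  'dbc'
  #17 SA[17]=2  'dccbabcccbaddccdbc'
  #18 SA[18]=14  'dccdbc'
  #19 SA[19]=13  'ddccdbc'

SA = [6, 1, 12, 5, 11, 18, 7, 19, 4, 10, 3, 9, 8, 15, 16, 0, 17, 2, 14, 13]
i: (SA[i-1],SA[i]) lcp shared
  1: (6,1) 1 'a'
  2: (1,12) 2 'ad'
  3: (12,5) 0 ''
  4: (5,11) 2 'ba'
  5: (11,18) 1 'b'
  6: (18,7) 2 'bc'
  7: (7,19) 0 ''
  8: (19,4) 1 'c'
  9: (4,10) 3 'cba'
  10: (10,3) 1 'c'
  11: (3,9) 4 'ccba'
  12: (9,8) 2 'cc'
  13: (8,15) 2 'cc'
  14: (15,16) 1 'c'
  15: (16,0) 0 ''
  16: (0,17) 1 'd'
  17: (17,2) 1 'd'
  18: (2,14) 3 'dcc'
  19: (14,13) 1 'd'

[0, 1, 2, 0, 2, 1, 2, 0, 1, 3, 1, 4, 2, 2, 1, 0, 1, 1, 3, 1]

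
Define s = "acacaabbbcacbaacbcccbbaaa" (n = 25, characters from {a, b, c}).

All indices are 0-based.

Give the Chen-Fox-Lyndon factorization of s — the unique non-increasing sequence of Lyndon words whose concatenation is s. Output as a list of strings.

emit factor 1: 'ac' (i=0, period=2)
emit factor 2: 'ac' (i=2, period=2)
emit factor 3: 'aabbbcacbaacbcccbb' (i=4, period=18)
emit factor 4: 'a' (i=22, period=1)
emit factor 5: 'a' (i=23, period=1)
emit factor 6: 'a' (i=24, period=1)

["ac", "ac", "aabbbcacbaacbcccbb", "a", "a", "a"]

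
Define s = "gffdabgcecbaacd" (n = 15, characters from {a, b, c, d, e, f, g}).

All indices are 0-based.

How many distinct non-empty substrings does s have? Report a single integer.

rank→(start, suffix):
  0 → (11, 'aacd')
  1 → (4, 'abgcecbaacd')
  2 → (12, 'acd')
  3 → (10, 'baacd')
  4 → (5, 'bgcecbaacd')
  5 → (9, 'cbaacd')
  6 → (13, 'cd')
  7 → (7, 'cecbaacd')
  8 → (14, 'd')
  9 → (3, 'dabgcecbaacd')
  10 → (8, 'ecbaacd')
  11 → (2, 'fdabgcecbaacd')
  12 → (1, 'ffdabgcecbaacd')
  13 → (6, 'gcecbaacd')
  14 → (0, 'gffdabgcecbaacd')

SA = [11, 4, 12, 10, 5, 9, 13, 7, 14, 3, 8, 2, 1, 6, 0]
[i] adj suffixes → lcp
  [1] 11/4 → 1 ('a')
  [2] 4/12 → 1 ('a')
  [3] 12/10 → 0 ('')
  [4] 10/5 → 1 ('b')
  [5] 5/9 → 0 ('')
  [6] 9/13 → 1 ('c')
  [7] 13/7 → 1 ('c')
  [8] 7/14 → 0 ('')
  [9] 14/3 → 1 ('d')
  [10] 3/8 → 0 ('')
  [11] 8/2 → 0 ('')
  [12] 2/1 → 1 ('f')
  [13] 1/6 → 0 ('')
  [14] 6/0 → 1 ('g')

n(n+1)/2 = 15·16/2 = 120
Σ LCP = 0 + 1 + 1 + 0 + 1 + 0 + 1 + 1 + 0 + 1 + 0 + 0 + 1 + 0 + 1 = 8
distinct = 120 − 8 = 112

112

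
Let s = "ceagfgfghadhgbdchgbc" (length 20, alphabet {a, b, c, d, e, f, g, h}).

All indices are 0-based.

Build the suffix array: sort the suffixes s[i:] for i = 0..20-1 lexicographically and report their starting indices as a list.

[9, 2, 18, 13, 19, 0, 15, 14, 10, 1, 4, 6, 17, 12, 3, 5, 7, 8, 16, 11]

rank→(start, suffix):
  0 → (9, 'adhgbdchgbc')
  1 → (2, 'agfgfghadhgbdchgbc')
  2 → (18, 'bc')
  3 → (13, 'bdchgbc')
  4 → (19, 'c')
  5 → (0, 'ceagfgfghadhgbdchgbc')
  6 → (15, 'chgbc')
  7 → (14, 'dchgbc')
  8 → (10, 'dhgbdchgbc')
  9 → (1, 'eagfgfghadhgbdchgbc')
  10 → (4, 'fgfghadhgbdchgbc')
  11 → (6, 'fghadhgbdchgbc')
  12 → (17, 'gbc')
  13 → (12, 'gbdchgbc')
  14 → (3, 'gfgfghadhgbdchgbc')
  15 → (5, 'gfghadhgbdchgbc')
  16 → (7, 'ghadhgbdchgbc')
  17 → (8, 'hadhgbdchgbc')
  18 → (16, 'hgbc')
  19 → (11, 'hgbdchgbc')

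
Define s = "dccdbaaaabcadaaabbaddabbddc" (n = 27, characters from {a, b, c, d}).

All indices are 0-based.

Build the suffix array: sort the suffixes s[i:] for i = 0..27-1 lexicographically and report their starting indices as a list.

rank→(start, suffix):
  0 → (5, 'aaaabcadaaabbaddabbddc')
  1 → (13, 'aaabbaddabbddc')
  2 → (6, 'aaabcadaaabbaddabbddc')
  3 → (14, 'aabbaddabbddc')
  4 → (7, 'aabcadaaabbaddabbddc')
  5 → (15, 'abbaddabbddc')
  6 → (21, 'abbddc')
  7 → (8, 'abcadaaabbaddabbddc')
  8 → (11, 'adaaabbaddabbddc')
  9 → (18, 'addabbddc')
  10 → (4, 'baaaabcadaaabbaddabbddc')
  11 → (17, 'baddabbddc')
  12 → (16, 'bbaddabbddc')
  13 → (22, 'bbddc')
  14 → (9, 'bcadaaabbaddabbddc')
  15 → (23, 'bddc')
  16 → (26, 'c')
  17 → (10, 'cadaaabbaddabbddc')
  18 → (1, 'ccdbaaaabcadaaabbaddabbddc')
  19 → (2, 'cdbaaaabcadaaabbaddabbddc')
  20 → (12, 'daaabbaddabbddc')
  21 → (20, 'dabbddc')
  22 → (3, 'dbaaaabcadaaabbaddabbddc')
  23 → (25, 'dc')
  24 → (0, 'dccdbaaaabcadaaabbaddabbddc')
  25 → (19, 'ddabbddc')
  26 → (24, 'ddc')

[5, 13, 6, 14, 7, 15, 21, 8, 11, 18, 4, 17, 16, 22, 9, 23, 26, 10, 1, 2, 12, 20, 3, 25, 0, 19, 24]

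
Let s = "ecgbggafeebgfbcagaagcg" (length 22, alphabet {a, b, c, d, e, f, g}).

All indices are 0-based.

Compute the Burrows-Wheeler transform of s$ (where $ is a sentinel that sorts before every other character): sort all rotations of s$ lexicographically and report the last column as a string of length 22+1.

rank  rotation                 last
    0  $ecgbggafeebgfbcagaagcg  g
    1  aagcg$ecgbggafeebgfbcag  g
    2  afeebgfbcagaagcg$ecgbgg  g
    3  agaagcg$ecgbggafeebgfbc  c
    4  agcg$ecgbggafeebgfbcaga  a
    5  bcagaagcg$ecgbggafeebgf  f
    6  bgfbcagaagcg$ecgbggafee  e
    7  bggafeebgfbcagaagcg$ecg  g
    8  cagaagcg$ecgbggafeebgfb  b
    9  cg$ecgbggafeebgfbcagaag  g
   10  cgbggafeebgfbcagaagcg$e  e
   11  ebgfbcagaagcg$ecgbggafe  e
   12  ecgbggafeebgfbcagaagcg$  $
   13  eebgfbcagaagcg$ecgbggaf  f
   14  fbcagaagcg$ecgbggafeebg  g
   15  feebgfbcagaagcg$ecgbgga  a
   16  g$ecgbggafeebgfbcagaagc  c
   17  gaagcg$ecgbggafeebgfbca  a
   18  gafeebgfbcagaagcg$ecgbg  g
   19  gbggafeebgfbcagaagcg$ec  c
   20  gcg$ecgbggafeebgfbcagaa  a
   21  gfbcagaagcg$ecgbggafeeb  b
   22  ggafeebgfbcagaagcg$ecgb  b

gggcafegbgee$fgacagcabb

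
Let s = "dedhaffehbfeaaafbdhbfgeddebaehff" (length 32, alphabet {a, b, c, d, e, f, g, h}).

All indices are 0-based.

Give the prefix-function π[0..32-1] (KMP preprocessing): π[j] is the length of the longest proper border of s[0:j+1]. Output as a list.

[0, 0, 1, 0, 0, 0, 0, 0, 0, 0, 0, 0, 0, 0, 0, 0, 0, 1, 0, 0, 0, 0, 0, 1, 1, 2, 0, 0, 0, 0, 0, 0]

π[0] = 0
j=1 s[j]='e': π[1]=0 (border '')
j=2 s[j]='d': π[2]=1 (border 'd')
j=3 s[j]='h': k: 1→0; π[3]=0 (border '')
j=4 s[j]='a': π[4]=0 (border '')
j=5 s[j]='f': π[5]=0 (border '')
j=6 s[j]='f': π[6]=0 (border '')
j=7 s[j]='e': π[7]=0 (border '')
j=8 s[j]='h': π[8]=0 (border '')
j=9 s[j]='b': π[9]=0 (border '')
j=10 s[j]='f': π[10]=0 (border '')
j=11 s[j]='e': π[11]=0 (border '')
j=12 s[j]='a': π[12]=0 (border '')
j=13 s[j]='a': π[13]=0 (border '')
j=14 s[j]='a': π[14]=0 (border '')
j=15 s[j]='f': π[15]=0 (border '')
j=16 s[j]='b': π[16]=0 (border '')
j=17 s[j]='d': π[17]=1 (border 'd')
j=18 s[j]='h': k: 1→0; π[18]=0 (border '')
j=19 s[j]='b': π[19]=0 (border '')
j=20 s[j]='f': π[20]=0 (border '')
j=21 s[j]='g': π[21]=0 (border '')
j=22 s[j]='e': π[22]=0 (border '')
j=23 s[j]='d': π[23]=1 (border 'd')
j=24 s[j]='d': k: 1→0; π[24]=1 (border 'd')
j=25 s[j]='e': π[25]=2 (border 'de')
j=26 s[j]='b': k: 2→0; π[26]=0 (border '')
j=27 s[j]='a': π[27]=0 (border '')
j=28 s[j]='e': π[28]=0 (border '')
j=29 s[j]='h': π[29]=0 (border '')
j=30 s[j]='f': π[30]=0 (border '')
j=31 s[j]='f': π[31]=0 (border '')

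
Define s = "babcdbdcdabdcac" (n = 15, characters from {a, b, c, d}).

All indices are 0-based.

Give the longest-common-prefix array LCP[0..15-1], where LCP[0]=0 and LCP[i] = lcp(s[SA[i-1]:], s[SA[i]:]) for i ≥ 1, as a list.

rank→(start, suffix):
  0 → (1, 'abcdbdcdabdcac')
  1 → (9, 'abdcac')
  2 → (13, 'ac')
  3 → (0, 'babcdbdcdabdcac')
  4 → (2, 'bcdbdcdabdcac')
  5 → (10, 'bdcac')
  6 → (5, 'bdcdabdcac')
  7 → (14, 'c')
  8 → (12, 'cac')
  9 → (7, 'cdabdcac')
  10 → (3, 'cdbdcdabdcac')
  11 → (8, 'dabdcac')
  12 → (4, 'dbdcdabdcac')
  13 → (11, 'dcac')
  14 → (6, 'dcdabdcac')

SA = [1, 9, 13, 0, 2, 10, 5, 14, 12, 7, 3, 8, 4, 11, 6]
i: (SA[i-1],SA[i]) lcp shared
  1: (1,9) 2 'ab'
  2: (9,13) 1 'a'
  3: (13,0) 0 ''
  4: (0,2) 1 'b'
  5: (2,10) 1 'b'
  6: (10,5) 3 'bdc'
  7: (5,14) 0 ''
  8: (14,12) 1 'c'
  9: (12,7) 1 'c'
  10: (7,3) 2 'cd'
  11: (3,8) 0 ''
  12: (8,4) 1 'd'
  13: (4,11) 1 'd'
  14: (11,6) 2 'dc'

[0, 2, 1, 0, 1, 1, 3, 0, 1, 1, 2, 0, 1, 1, 2]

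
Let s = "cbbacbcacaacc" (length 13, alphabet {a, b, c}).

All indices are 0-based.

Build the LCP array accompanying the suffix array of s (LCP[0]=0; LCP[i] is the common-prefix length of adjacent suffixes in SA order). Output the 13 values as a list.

sorted suffixes:
  #0 SA[0]=9  'aacc'
  #1 SA[1]=7  'acaacc'
  #2 SA[2]=3  'acbcacaacc'
  #3 SA[3]=10  'acc'
  #4 SA[4]=2  'bacbcacaacc'
  #5 SA[5]=1  'bbacbcacaacc'
  #6 SA[6]=5  'bcacaacc'
  #7 SA[7]=12  'c'
  #8 SA[8]=8  'caacc'
  #9 SA[9]=6  'cacaacc'
  #10 SA[10]=0  'cbbacbcacaacc'
  #11 SA[11]=4  'cbcacaacc'
  #12 SA[12]=11  'cc'

SA = [9, 7, 3, 10, 2, 1, 5, 12, 8, 6, 0, 4, 11]
i: (SA[i-1],SA[i]) lcp shared
  1: (9,7) 1 'a'
  2: (7,3) 2 'ac'
  3: (3,10) 2 'ac'
  4: (10,2) 0 ''
  5: (2,1) 1 'b'
  6: (1,5) 1 'b'
  7: (5,12) 0 ''
  8: (12,8) 1 'c'
  9: (8,6) 2 'ca'
  10: (6,0) 1 'c'
  11: (0,4) 2 'cb'
  12: (4,11) 1 'c'

[0, 1, 2, 2, 0, 1, 1, 0, 1, 2, 1, 2, 1]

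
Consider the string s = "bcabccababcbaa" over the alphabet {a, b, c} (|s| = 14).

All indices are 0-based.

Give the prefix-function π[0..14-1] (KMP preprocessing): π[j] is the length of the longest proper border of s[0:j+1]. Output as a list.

π[0] = 0
j=1 s[j]='c': π[1]=0 (border '')
j=2 s[j]='a': π[2]=0 (border '')
j=3 s[j]='b': π[3]=1 (border 'b')
j=4 s[j]='c': π[4]=2 (border 'bc')
j=5 s[j]='c': k: 2→0; π[5]=0 (border '')
j=6 s[j]='a': π[6]=0 (border '')
j=7 s[j]='b': π[7]=1 (border 'b')
j=8 s[j]='a': k: 1→0; π[8]=0 (border '')
j=9 s[j]='b': π[9]=1 (border 'b')
j=10 s[j]='c': π[10]=2 (border 'bc')
j=11 s[j]='b': k: 2→0; π[11]=1 (border 'b')
j=12 s[j]='a': k: 1→0; π[12]=0 (border '')
j=13 s[j]='a': π[13]=0 (border '')

[0, 0, 0, 1, 2, 0, 0, 1, 0, 1, 2, 1, 0, 0]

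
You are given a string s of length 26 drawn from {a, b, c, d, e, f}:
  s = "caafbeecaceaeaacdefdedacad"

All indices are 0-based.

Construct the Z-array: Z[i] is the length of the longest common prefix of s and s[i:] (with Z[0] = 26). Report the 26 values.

[26, 0, 0, 0, 0, 0, 0, 2, 0, 1, 0, 0, 0, 0, 0, 1, 0, 0, 0, 0, 0, 0, 0, 2, 0, 0]

Z[0]=26
i=1: outside box; Z[1]=0
i=2: outside box; Z[2]=0
i=3: outside box; Z[3]=0
i=4: outside box; Z[4]=0
i=5: outside box; Z[5]=0
i=6: outside box; Z[6]=0
i=7: outside box; Z[7]=2 grow→box=[7,9)
i=8: min(r-i=1, Z[1]=0)=0; Z[8]=0
i=9: outside box; Z[9]=1 grow→box=[9,10)
i=10: outside box; Z[10]=0
i=11: outside box; Z[11]=0
i=12: outside box; Z[12]=0
i=13: outside box; Z[13]=0
i=14: outside box; Z[14]=0
i=15: outside box; Z[15]=1 grow→box=[15,16)
i=16: outside box; Z[16]=0
i=17: outside box; Z[17]=0
i=18: outside box; Z[18]=0
i=19: outside box; Z[19]=0
i=20: outside box; Z[20]=0
i=21: outside box; Z[21]=0
i=22: outside box; Z[22]=0
i=23: outside box; Z[23]=2 grow→box=[23,25)
i=24: min(r-i=1, Z[1]=0)=0; Z[24]=0
i=25: outside box; Z[25]=0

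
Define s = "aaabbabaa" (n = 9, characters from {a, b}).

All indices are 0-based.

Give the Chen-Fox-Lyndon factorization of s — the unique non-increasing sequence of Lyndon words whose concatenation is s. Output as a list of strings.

emit factor 1: 'aaabbab' (i=0, period=7)
emit factor 2: 'a' (i=7, period=1)
emit factor 3: 'a' (i=8, period=1)

["aaabbab", "a", "a"]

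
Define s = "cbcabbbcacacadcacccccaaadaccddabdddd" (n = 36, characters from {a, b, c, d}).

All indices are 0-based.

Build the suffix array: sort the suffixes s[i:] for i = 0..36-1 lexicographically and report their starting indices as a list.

[21, 22, 3, 30, 8, 10, 15, 25, 23, 12, 4, 5, 1, 6, 31, 20, 2, 7, 9, 14, 11, 0, 19, 18, 17, 16, 26, 27, 35, 29, 24, 13, 34, 28, 33, 32]

rank→(start, suffix):
  0 → (21, 'aaadaccddabdddd')
  1 → (22, 'aadaccddabdddd')
  2 → (3, 'abbbcacacadcacccccaaadaccddabdddd')
  3 → (30, 'abdddd')
  4 → (8, 'acacadcacccccaaadaccddabdddd')
  5 → (10, 'acadcacccccaaadaccddabdddd')
  6 → (15, 'acccccaaadaccddabdddd')
  7 → (25, 'accddabdddd')
  8 → (23, 'adaccddabdddd')
  9 → (12, 'adcacccccaaadaccddabdddd')
  10 → (4, 'bbbcacacadcacccccaaadaccddabdddd')
  11 → (5, 'bbcacacadcacccccaaadaccddabdddd')
  12 → (1, 'bcabbbcacacadcacccccaaadaccddabdddd')
  13 → (6, 'bcacacadcacccccaaadaccddabdddd')
  14 → (31, 'bdddd')
  15 → (20, 'caaadaccddabdddd')
  16 → (2, 'cabbbcacacadcacccccaaadaccddabdddd')
  17 → (7, 'cacacadcacccccaaadaccddabdddd')
  18 → (9, 'cacadcacccccaaadaccddabdddd')
  19 → (14, 'cacccccaaadaccddabdddd')
  20 → (11, 'cadcacccccaaadaccddabdddd')
  21 → (0, 'cbcabbbcacacadcacccccaaadaccddabdddd')
  22 → (19, 'ccaaadaccddabdddd')
  23 → (18, 'cccaaadaccddabdddd')
  24 → (17, 'ccccaaadaccddabdddd')
  25 → (16, 'cccccaaadaccddabdddd')
  26 → (26, 'ccddabdddd')
  27 → (27, 'cddabdddd')
  28 → (35, 'd')
  29 → (29, 'dabdddd')
  30 → (24, 'daccddabdddd')
  31 → (13, 'dcacccccaaadaccddabdddd')
  32 → (34, 'dd')
  33 → (28, 'ddabdddd')
  34 → (33, 'ddd')
  35 → (32, 'dddd')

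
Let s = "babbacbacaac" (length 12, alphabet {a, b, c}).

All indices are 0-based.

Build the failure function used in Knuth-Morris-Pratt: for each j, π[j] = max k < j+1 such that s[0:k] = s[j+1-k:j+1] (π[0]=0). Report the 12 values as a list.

[0, 0, 1, 1, 2, 0, 1, 2, 0, 0, 0, 0]

π[0] = 0
j=1 s[j]='a': π[1]=0 (border '')
j=2 s[j]='b': π[2]=1 (border 'b')
j=3 s[j]='b': k: 1→0; π[3]=1 (border 'b')
j=4 s[j]='a': π[4]=2 (border 'ba')
j=5 s[j]='c': k: 2→0; π[5]=0 (border '')
j=6 s[j]='b': π[6]=1 (border 'b')
j=7 s[j]='a': π[7]=2 (border 'ba')
j=8 s[j]='c': k: 2→0; π[8]=0 (border '')
j=9 s[j]='a': π[9]=0 (border '')
j=10 s[j]='a': π[10]=0 (border '')
j=11 s[j]='c': π[11]=0 (border '')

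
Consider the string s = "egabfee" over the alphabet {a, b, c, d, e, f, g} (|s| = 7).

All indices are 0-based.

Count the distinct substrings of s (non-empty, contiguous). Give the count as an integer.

26

rank→(start, suffix):
  0 → (2, 'abfee')
  1 → (3, 'bfee')
  2 → (6, 'e')
  3 → (5, 'ee')
  4 → (0, 'egabfee')
  5 → (4, 'fee')
  6 → (1, 'gabfee')

SA = [2, 3, 6, 5, 0, 4, 1]
i: (SA[i-1],SA[i]) lcp shared
  1: (2,3) 0 ''
  2: (3,6) 0 ''
  3: (6,5) 1 'e'
  4: (5,0) 1 'e'
  5: (0,4) 0 ''
  6: (4,1) 0 ''

n(n+1)/2 = 7·8/2 = 28
Σ LCP = 0 + 0 + 0 + 1 + 1 + 0 + 0 = 2
distinct = 28 − 2 = 26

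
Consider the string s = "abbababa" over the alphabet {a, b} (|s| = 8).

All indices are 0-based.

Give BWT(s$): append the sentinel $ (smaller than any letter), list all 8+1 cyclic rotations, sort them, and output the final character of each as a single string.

rank  rotation   last
    0  $abbababa  a
    1  a$abbabab  b
    2  aba$abbab  b
    3  ababa$abb  b
    4  abbababa$  $
    5  ba$abbaba  a
    6  baba$abba  a
    7  bababa$ab  b
    8  bbababa$a  a

abbb$aaba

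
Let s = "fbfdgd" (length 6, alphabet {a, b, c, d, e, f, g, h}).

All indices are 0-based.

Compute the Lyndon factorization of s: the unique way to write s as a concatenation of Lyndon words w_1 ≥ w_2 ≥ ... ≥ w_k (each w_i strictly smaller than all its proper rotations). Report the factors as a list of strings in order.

emit factor 1: 'f' (i=0, period=1)
emit factor 2: 'bfdgd' (i=1, period=5)

["f", "bfdgd"]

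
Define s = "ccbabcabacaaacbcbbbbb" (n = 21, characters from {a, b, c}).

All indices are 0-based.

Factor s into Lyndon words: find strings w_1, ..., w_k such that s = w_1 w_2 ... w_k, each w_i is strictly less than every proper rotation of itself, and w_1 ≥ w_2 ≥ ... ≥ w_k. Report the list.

emit factor 1: 'c' (i=0, period=1)
emit factor 2: 'c' (i=1, period=1)
emit factor 3: 'b' (i=2, period=1)
emit factor 4: 'abc' (i=3, period=3)
emit factor 5: 'abac' (i=6, period=4)
emit factor 6: 'aaacbcbbbbb' (i=10, period=11)

["c", "c", "b", "abc", "abac", "aaacbcbbbbb"]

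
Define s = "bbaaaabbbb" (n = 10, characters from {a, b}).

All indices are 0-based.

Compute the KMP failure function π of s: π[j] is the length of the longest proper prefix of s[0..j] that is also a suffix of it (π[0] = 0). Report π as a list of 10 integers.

[0, 1, 0, 0, 0, 0, 1, 2, 2, 2]

π[0] = 0
j=1 s[j]='b': π[1]=1 (border 'b')
j=2 s[j]='a': k: 1→0; π[2]=0 (border '')
j=3 s[j]='a': π[3]=0 (border '')
j=4 s[j]='a': π[4]=0 (border '')
j=5 s[j]='a': π[5]=0 (border '')
j=6 s[j]='b': π[6]=1 (border 'b')
j=7 s[j]='b': π[7]=2 (border 'bb')
j=8 s[j]='b': k: 2→1; π[8]=2 (border 'bb')
j=9 s[j]='b': k: 2→1; π[9]=2 (border 'bb')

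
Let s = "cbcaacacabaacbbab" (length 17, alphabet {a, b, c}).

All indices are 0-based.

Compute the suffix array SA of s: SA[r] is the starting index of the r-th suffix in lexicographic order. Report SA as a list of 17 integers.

rank | idx | suffix
   0 |   3 | aacacabaacbbab
   1 |  10 | aacbbab
   2 |  15 | ab
   3 |   8 | abaacbbab
   4 |   6 | acabaacbbab
   5 |   4 | acacabaacbbab
   6 |  11 | acbbab
   7 |  16 | b
   8 |   9 | baacbbab
   9 |  14 | bab
  10 |  13 | bbab
  11 |   1 | bcaacacabaacbbab
  12 |   2 | caacacabaacbbab
  13 |   7 | cabaacbbab
  14 |   5 | cacabaacbbab
  15 |  12 | cbbab
  16 |   0 | cbcaacacabaacbbab

[3, 10, 15, 8, 6, 4, 11, 16, 9, 14, 13, 1, 2, 7, 5, 12, 0]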